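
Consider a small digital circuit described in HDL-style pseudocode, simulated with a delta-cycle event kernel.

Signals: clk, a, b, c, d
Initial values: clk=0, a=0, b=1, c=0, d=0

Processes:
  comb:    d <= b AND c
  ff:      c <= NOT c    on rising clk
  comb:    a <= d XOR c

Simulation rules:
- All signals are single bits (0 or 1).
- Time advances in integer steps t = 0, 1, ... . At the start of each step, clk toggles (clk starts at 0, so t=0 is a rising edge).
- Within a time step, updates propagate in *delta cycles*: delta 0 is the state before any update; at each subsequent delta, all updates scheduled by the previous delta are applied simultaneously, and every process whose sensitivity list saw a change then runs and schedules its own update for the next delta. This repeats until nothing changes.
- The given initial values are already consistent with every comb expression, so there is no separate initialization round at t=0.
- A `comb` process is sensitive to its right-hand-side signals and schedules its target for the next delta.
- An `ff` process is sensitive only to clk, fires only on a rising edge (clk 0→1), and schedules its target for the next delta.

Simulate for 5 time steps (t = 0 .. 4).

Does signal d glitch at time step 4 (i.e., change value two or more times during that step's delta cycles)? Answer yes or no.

no

t0.Δ0 a=0 clk=0 b=1 d=0 c=0
t0.Δ1 a=0 clk=1 b=1 d=0 c=0
t0.Δ2 a=0 clk=1 b=1 d=0 c=1
t0.Δ3 a=1 clk=1 b=1 d=1 c=1
t0.Δ4 a=0 clk=1 b=1 d=1 c=1
t1.Δ0 a=0 clk=1 b=1 d=1 c=1
t1.Δ1 a=0 clk=0 b=1 d=1 c=1
t2.Δ0 a=0 clk=0 b=1 d=1 c=1
t2.Δ1 a=0 clk=1 b=1 d=1 c=1
t2.Δ2 a=0 clk=1 b=1 d=1 c=0
t2.Δ3 a=1 clk=1 b=1 d=0 c=0
t2.Δ4 a=0 clk=1 b=1 d=0 c=0
t3.Δ0 a=0 clk=1 b=1 d=0 c=0
t3.Δ1 a=0 clk=0 b=1 d=0 c=0
t4.Δ0 a=0 clk=0 b=1 d=0 c=0
t4.Δ1 a=0 clk=1 b=1 d=0 c=0
t4.Δ2 a=0 clk=1 b=1 d=0 c=1
t4.Δ3 a=1 clk=1 b=1 d=1 c=1
t4.Δ4 a=0 clk=1 b=1 d=1 c=1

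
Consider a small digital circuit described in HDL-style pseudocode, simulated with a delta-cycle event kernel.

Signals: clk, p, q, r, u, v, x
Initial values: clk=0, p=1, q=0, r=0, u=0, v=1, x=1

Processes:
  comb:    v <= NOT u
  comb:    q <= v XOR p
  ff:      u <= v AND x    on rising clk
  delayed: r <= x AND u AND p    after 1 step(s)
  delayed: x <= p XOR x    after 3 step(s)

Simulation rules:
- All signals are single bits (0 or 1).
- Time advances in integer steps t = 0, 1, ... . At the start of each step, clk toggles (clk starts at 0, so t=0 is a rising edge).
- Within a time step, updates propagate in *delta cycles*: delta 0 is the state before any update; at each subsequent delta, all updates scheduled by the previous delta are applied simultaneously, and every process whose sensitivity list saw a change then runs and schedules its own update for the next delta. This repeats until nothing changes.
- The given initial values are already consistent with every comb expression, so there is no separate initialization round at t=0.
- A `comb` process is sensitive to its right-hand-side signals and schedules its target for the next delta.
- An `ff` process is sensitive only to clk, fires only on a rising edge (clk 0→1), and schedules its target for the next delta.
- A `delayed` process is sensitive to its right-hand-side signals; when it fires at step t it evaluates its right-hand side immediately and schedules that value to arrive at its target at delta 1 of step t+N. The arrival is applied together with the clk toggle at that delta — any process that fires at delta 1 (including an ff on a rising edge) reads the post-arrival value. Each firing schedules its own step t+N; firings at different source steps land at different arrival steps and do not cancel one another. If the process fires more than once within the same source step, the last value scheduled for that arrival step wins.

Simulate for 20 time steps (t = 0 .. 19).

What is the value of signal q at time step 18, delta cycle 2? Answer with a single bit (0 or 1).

1

t=0 Δ0: p=1 u=0 r=0 q=0 x=1 v=1 clk=0
  Δ1: clk:0→1
  Δ2: u:0→1
  Δ3: v:1→0
  Δ4: q:0→1
  (4Δ to stable)
t=1 Δ0: p=1 u=1 r=0 q=1 x=1 v=0 clk=1
  Δ1: r:0→1, clk:1→0
  (1Δ to stable)
t=2 Δ0: p=1 u=1 r=1 q=1 x=1 v=0 clk=0
  Δ1: clk:0→1
  Δ2: u:1→0
  Δ3: v:0→1
  Δ4: q:1→0
  (4Δ to stable)
t=3 Δ0: p=1 u=0 r=1 q=0 x=1 v=1 clk=1
  Δ1: r:1→0, clk:1→0
  (1Δ to stable)
t=4 Δ0: p=1 u=0 r=0 q=0 x=1 v=1 clk=0
  Δ1: clk:0→1
  Δ2: u:0→1
  Δ3: v:1→0
  Δ4: q:0→1
  (4Δ to stable)
t=5 Δ0: p=1 u=1 r=0 q=1 x=1 v=0 clk=1
  Δ1: r:0→1, clk:1→0
  (1Δ to stable)
t=6 Δ0: p=1 u=1 r=1 q=1 x=1 v=0 clk=0
  Δ1: clk:0→1
  Δ2: u:1→0
  Δ3: v:0→1
  Δ4: q:1→0
  (4Δ to stable)
t=7 Δ0: p=1 u=0 r=1 q=0 x=1 v=1 clk=1
  Δ1: r:1→0, clk:1→0
  (1Δ to stable)
t=8 Δ0: p=1 u=0 r=0 q=0 x=1 v=1 clk=0
  Δ1: clk:0→1
  Δ2: u:0→1
  Δ3: v:1→0
  Δ4: q:0→1
  (4Δ to stable)
t=9 Δ0: p=1 u=1 r=0 q=1 x=1 v=0 clk=1
  Δ1: r:0→1, clk:1→0
  (1Δ to stable)
t=10 Δ0: p=1 u=1 r=1 q=1 x=1 v=0 clk=0
  Δ1: clk:0→1
  Δ2: u:1→0
  Δ3: v:0→1
  Δ4: q:1→0
  (4Δ to stable)
t=11 Δ0: p=1 u=0 r=1 q=0 x=1 v=1 clk=1
  Δ1: r:1→0, clk:1→0
  (1Δ to stable)
t=12 Δ0: p=1 u=0 r=0 q=0 x=1 v=1 clk=0
  Δ1: clk:0→1
  Δ2: u:0→1
  Δ3: v:1→0
  Δ4: q:0→1
  (4Δ to stable)
t=13 Δ0: p=1 u=1 r=0 q=1 x=1 v=0 clk=1
  Δ1: r:0→1, clk:1→0
  (1Δ to stable)
t=14 Δ0: p=1 u=1 r=1 q=1 x=1 v=0 clk=0
  Δ1: clk:0→1
  Δ2: u:1→0
  Δ3: v:0→1
  Δ4: q:1→0
  (4Δ to stable)
t=15 Δ0: p=1 u=0 r=1 q=0 x=1 v=1 clk=1
  Δ1: r:1→0, clk:1→0
  (1Δ to stable)
t=16 Δ0: p=1 u=0 r=0 q=0 x=1 v=1 clk=0
  Δ1: clk:0→1
  Δ2: u:0→1
  Δ3: v:1→0
  Δ4: q:0→1
  (4Δ to stable)
t=17 Δ0: p=1 u=1 r=0 q=1 x=1 v=0 clk=1
  Δ1: r:0→1, clk:1→0
  (1Δ to stable)
t=18 Δ0: p=1 u=1 r=1 q=1 x=1 v=0 clk=0
  Δ1: clk:0→1
  Δ2: u:1→0
  Δ3: v:0→1
  Δ4: q:1→0
  (4Δ to stable)
t=19 Δ0: p=1 u=0 r=1 q=0 x=1 v=1 clk=1
  Δ1: r:1→0, clk:1→0
  (1Δ to stable)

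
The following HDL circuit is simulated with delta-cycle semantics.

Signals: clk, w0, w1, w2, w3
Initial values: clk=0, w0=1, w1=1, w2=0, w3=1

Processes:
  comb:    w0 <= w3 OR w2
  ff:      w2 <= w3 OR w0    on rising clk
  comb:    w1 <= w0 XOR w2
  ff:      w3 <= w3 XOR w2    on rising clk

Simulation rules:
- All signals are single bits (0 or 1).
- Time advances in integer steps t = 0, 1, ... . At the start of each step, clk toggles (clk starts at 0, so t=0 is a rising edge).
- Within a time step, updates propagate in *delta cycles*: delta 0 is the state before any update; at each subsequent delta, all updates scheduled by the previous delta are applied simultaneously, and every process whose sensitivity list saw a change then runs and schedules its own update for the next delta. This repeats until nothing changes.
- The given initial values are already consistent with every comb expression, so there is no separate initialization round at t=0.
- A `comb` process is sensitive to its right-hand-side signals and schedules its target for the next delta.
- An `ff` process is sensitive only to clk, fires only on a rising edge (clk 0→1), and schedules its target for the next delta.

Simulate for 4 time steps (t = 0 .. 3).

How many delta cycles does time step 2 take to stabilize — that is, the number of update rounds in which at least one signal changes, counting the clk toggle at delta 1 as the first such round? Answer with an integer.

t0.Δ0 w2=0 w0=1 w1=1 w3=1 clk=0
t0.Δ1 w2=0 w0=1 w1=1 w3=1 clk=1
t0.Δ2 w2=1 w0=1 w1=1 w3=1 clk=1
t0.Δ3 w2=1 w0=1 w1=0 w3=1 clk=1
t1.Δ0 w2=1 w0=1 w1=0 w3=1 clk=1
t1.Δ1 w2=1 w0=1 w1=0 w3=1 clk=0
t2.Δ0 w2=1 w0=1 w1=0 w3=1 clk=0
t2.Δ1 w2=1 w0=1 w1=0 w3=1 clk=1
t2.Δ2 w2=1 w0=1 w1=0 w3=0 clk=1
t3.Δ0 w2=1 w0=1 w1=0 w3=0 clk=1
t3.Δ1 w2=1 w0=1 w1=0 w3=0 clk=0

2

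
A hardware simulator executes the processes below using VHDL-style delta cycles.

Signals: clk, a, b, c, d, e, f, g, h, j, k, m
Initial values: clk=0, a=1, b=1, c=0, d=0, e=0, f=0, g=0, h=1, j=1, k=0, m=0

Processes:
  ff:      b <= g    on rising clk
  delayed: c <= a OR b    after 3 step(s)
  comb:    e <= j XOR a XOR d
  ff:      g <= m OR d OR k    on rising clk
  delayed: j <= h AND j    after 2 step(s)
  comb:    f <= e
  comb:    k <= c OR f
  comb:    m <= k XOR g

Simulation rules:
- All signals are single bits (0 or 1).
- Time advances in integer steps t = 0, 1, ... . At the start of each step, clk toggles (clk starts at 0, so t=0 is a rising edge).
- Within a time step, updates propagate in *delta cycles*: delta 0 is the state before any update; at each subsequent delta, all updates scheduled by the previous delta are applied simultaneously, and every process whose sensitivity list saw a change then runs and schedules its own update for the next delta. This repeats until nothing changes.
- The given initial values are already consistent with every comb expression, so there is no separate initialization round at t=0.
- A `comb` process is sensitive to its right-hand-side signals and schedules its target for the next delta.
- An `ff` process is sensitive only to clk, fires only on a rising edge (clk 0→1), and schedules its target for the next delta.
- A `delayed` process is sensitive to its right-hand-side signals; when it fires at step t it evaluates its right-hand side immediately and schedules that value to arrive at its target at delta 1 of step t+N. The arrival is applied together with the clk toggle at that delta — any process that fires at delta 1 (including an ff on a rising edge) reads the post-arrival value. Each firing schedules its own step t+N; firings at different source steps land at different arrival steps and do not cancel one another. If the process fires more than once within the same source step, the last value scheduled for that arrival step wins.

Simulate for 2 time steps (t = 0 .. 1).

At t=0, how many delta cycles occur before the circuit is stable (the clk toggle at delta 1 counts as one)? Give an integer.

2

t=0 Δ0: m=0 g=0 f=0 c=0 d=0 clk=0 k=0 e=0 j=1 a=1 b=1 h=1
  Δ1: clk:0→1
  Δ2: b:1→0
  (2Δ to stable)
t=1 Δ0: m=0 g=0 f=0 c=0 d=0 clk=1 k=0 e=0 j=1 a=1 b=0 h=1
  Δ1: clk:1→0
  (1Δ to stable)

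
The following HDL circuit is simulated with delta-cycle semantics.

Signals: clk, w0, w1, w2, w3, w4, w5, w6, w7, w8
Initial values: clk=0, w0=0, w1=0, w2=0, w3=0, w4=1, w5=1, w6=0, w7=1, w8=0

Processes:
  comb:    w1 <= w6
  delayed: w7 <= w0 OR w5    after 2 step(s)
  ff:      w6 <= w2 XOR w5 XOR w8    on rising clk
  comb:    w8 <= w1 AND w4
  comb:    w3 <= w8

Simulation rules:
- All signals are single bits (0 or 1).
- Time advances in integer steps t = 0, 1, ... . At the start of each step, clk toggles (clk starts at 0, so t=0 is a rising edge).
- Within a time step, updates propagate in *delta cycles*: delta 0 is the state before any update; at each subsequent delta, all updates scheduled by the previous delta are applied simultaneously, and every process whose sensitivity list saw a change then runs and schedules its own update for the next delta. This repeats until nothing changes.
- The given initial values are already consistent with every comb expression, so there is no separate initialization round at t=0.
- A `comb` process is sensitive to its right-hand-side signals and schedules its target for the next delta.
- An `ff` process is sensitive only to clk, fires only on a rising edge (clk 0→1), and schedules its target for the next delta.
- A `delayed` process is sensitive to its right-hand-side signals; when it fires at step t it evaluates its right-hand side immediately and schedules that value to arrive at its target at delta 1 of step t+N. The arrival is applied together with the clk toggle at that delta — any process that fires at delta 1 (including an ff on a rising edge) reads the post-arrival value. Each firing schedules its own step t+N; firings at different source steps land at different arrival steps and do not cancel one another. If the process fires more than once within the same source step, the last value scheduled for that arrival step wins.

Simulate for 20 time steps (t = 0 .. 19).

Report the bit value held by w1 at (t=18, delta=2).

t=0 Δ0: w6=0 w0=0 w8=0 w7=1 w5=1 clk=0 w3=0 w4=1 w1=0 w2=0
  Δ1: clk:0→1
  Δ2: w6:0→1
  Δ3: w1:0→1
  Δ4: w8:0→1
  Δ5: w3:0→1
  (5Δ to stable)
t=1 Δ0: w6=1 w0=0 w8=1 w7=1 w5=1 clk=1 w3=1 w4=1 w1=1 w2=0
  Δ1: clk:1→0
  (1Δ to stable)
t=2 Δ0: w6=1 w0=0 w8=1 w7=1 w5=1 clk=0 w3=1 w4=1 w1=1 w2=0
  Δ1: clk:0→1
  Δ2: w6:1→0
  Δ3: w1:1→0
  Δ4: w8:1→0
  Δ5: w3:1→0
  (5Δ to stable)
t=3 Δ0: w6=0 w0=0 w8=0 w7=1 w5=1 clk=1 w3=0 w4=1 w1=0 w2=0
  Δ1: clk:1→0
  (1Δ to stable)
t=4 Δ0: w6=0 w0=0 w8=0 w7=1 w5=1 clk=0 w3=0 w4=1 w1=0 w2=0
  Δ1: clk:0→1
  Δ2: w6:0→1
  Δ3: w1:0→1
  Δ4: w8:0→1
  Δ5: w3:0→1
  (5Δ to stable)
t=5 Δ0: w6=1 w0=0 w8=1 w7=1 w5=1 clk=1 w3=1 w4=1 w1=1 w2=0
  Δ1: clk:1→0
  (1Δ to stable)
t=6 Δ0: w6=1 w0=0 w8=1 w7=1 w5=1 clk=0 w3=1 w4=1 w1=1 w2=0
  Δ1: clk:0→1
  Δ2: w6:1→0
  Δ3: w1:1→0
  Δ4: w8:1→0
  Δ5: w3:1→0
  (5Δ to stable)
t=7 Δ0: w6=0 w0=0 w8=0 w7=1 w5=1 clk=1 w3=0 w4=1 w1=0 w2=0
  Δ1: clk:1→0
  (1Δ to stable)
t=8 Δ0: w6=0 w0=0 w8=0 w7=1 w5=1 clk=0 w3=0 w4=1 w1=0 w2=0
  Δ1: clk:0→1
  Δ2: w6:0→1
  Δ3: w1:0→1
  Δ4: w8:0→1
  Δ5: w3:0→1
  (5Δ to stable)
t=9 Δ0: w6=1 w0=0 w8=1 w7=1 w5=1 clk=1 w3=1 w4=1 w1=1 w2=0
  Δ1: clk:1→0
  (1Δ to stable)
t=10 Δ0: w6=1 w0=0 w8=1 w7=1 w5=1 clk=0 w3=1 w4=1 w1=1 w2=0
  Δ1: clk:0→1
  Δ2: w6:1→0
  Δ3: w1:1→0
  Δ4: w8:1→0
  Δ5: w3:1→0
  (5Δ to stable)
t=11 Δ0: w6=0 w0=0 w8=0 w7=1 w5=1 clk=1 w3=0 w4=1 w1=0 w2=0
  Δ1: clk:1→0
  (1Δ to stable)
t=12 Δ0: w6=0 w0=0 w8=0 w7=1 w5=1 clk=0 w3=0 w4=1 w1=0 w2=0
  Δ1: clk:0→1
  Δ2: w6:0→1
  Δ3: w1:0→1
  Δ4: w8:0→1
  Δ5: w3:0→1
  (5Δ to stable)
t=13 Δ0: w6=1 w0=0 w8=1 w7=1 w5=1 clk=1 w3=1 w4=1 w1=1 w2=0
  Δ1: clk:1→0
  (1Δ to stable)
t=14 Δ0: w6=1 w0=0 w8=1 w7=1 w5=1 clk=0 w3=1 w4=1 w1=1 w2=0
  Δ1: clk:0→1
  Δ2: w6:1→0
  Δ3: w1:1→0
  Δ4: w8:1→0
  Δ5: w3:1→0
  (5Δ to stable)
t=15 Δ0: w6=0 w0=0 w8=0 w7=1 w5=1 clk=1 w3=0 w4=1 w1=0 w2=0
  Δ1: clk:1→0
  (1Δ to stable)
t=16 Δ0: w6=0 w0=0 w8=0 w7=1 w5=1 clk=0 w3=0 w4=1 w1=0 w2=0
  Δ1: clk:0→1
  Δ2: w6:0→1
  Δ3: w1:0→1
  Δ4: w8:0→1
  Δ5: w3:0→1
  (5Δ to stable)
t=17 Δ0: w6=1 w0=0 w8=1 w7=1 w5=1 clk=1 w3=1 w4=1 w1=1 w2=0
  Δ1: clk:1→0
  (1Δ to stable)
t=18 Δ0: w6=1 w0=0 w8=1 w7=1 w5=1 clk=0 w3=1 w4=1 w1=1 w2=0
  Δ1: clk:0→1
  Δ2: w6:1→0
  Δ3: w1:1→0
  Δ4: w8:1→0
  Δ5: w3:1→0
  (5Δ to stable)
t=19 Δ0: w6=0 w0=0 w8=0 w7=1 w5=1 clk=1 w3=0 w4=1 w1=0 w2=0
  Δ1: clk:1→0
  (1Δ to stable)

1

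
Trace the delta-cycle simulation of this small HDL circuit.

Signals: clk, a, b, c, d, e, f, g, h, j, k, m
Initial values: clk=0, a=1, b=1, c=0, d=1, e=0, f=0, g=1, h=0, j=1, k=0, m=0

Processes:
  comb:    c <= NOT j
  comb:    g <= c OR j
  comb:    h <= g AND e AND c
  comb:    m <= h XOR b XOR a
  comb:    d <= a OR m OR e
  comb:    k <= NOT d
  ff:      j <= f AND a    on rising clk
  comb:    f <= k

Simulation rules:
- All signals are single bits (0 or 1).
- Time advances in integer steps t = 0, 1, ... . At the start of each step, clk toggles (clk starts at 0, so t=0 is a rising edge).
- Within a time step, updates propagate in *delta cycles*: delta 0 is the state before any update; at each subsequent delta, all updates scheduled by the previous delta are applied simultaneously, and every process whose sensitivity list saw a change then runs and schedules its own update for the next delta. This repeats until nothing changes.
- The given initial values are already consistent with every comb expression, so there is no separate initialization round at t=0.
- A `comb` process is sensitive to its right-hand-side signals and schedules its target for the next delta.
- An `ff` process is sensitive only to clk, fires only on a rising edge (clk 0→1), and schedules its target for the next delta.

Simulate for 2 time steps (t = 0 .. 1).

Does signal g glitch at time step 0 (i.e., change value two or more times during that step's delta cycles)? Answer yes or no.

[bits: e,h,j,k,m,clk,g,b,a,f,c,d]
t=0: Δ0=001000111001 Δ1=001001111001 Δ2=000001111001 Δ3=000001011011 Δ4=000001111011 | 4Δ
t=1: Δ0=000001111011 Δ1=000000111011 | 1Δ

yes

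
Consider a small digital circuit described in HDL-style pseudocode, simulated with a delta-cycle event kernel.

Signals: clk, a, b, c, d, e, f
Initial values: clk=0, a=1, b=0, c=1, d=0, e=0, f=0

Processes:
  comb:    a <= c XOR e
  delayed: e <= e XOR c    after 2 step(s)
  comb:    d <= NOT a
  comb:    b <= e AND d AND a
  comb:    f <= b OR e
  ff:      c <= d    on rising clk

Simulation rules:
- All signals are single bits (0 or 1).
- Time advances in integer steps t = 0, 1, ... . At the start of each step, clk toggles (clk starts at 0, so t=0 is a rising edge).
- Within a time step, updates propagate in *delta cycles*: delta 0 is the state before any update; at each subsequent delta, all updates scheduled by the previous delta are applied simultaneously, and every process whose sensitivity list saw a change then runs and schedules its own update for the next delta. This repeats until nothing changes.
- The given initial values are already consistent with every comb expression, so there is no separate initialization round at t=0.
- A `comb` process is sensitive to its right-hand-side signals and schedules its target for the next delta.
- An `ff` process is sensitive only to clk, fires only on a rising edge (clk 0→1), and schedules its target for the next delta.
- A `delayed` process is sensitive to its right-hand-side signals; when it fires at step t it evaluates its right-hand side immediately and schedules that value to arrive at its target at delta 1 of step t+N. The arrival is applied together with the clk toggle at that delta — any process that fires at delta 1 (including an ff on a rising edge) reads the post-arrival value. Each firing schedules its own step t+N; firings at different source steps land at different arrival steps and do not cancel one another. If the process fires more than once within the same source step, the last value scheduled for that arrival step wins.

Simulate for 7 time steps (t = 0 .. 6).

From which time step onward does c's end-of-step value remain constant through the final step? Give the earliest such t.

4

t=0 Δ0: a=1 clk=0 f=0 e=0 d=0 c=1 b=0
  Δ1: clk:0→1
  Δ2: c:1→0
  Δ3: a:1→0
  Δ4: d:0→1
  (4Δ to stable)
t=1 Δ0: a=0 clk=1 f=0 e=0 d=1 c=0 b=0
  Δ1: clk:1→0
  (1Δ to stable)
t=2 Δ0: a=0 clk=0 f=0 e=0 d=1 c=0 b=0
  Δ1: clk:0→1
  Δ2: c:0→1
  Δ3: a:0→1
  Δ4: d:1→0
  (4Δ to stable)
t=3 Δ0: a=1 clk=1 f=0 e=0 d=0 c=1 b=0
  Δ1: clk:1→0
  (1Δ to stable)
t=4 Δ0: a=1 clk=0 f=0 e=0 d=0 c=1 b=0
  Δ1: clk:0→1, e:0→1
  Δ2: a:1→0, f:0→1, c:1→0
  Δ3: a:0→1, d:0→1
  Δ4: d:1→0, b:0→1
  Δ5: b:1→0
  (5Δ to stable)
t=5 Δ0: a=1 clk=1 f=1 e=1 d=0 c=0 b=0
  Δ1: clk:1→0
  (1Δ to stable)
t=6 Δ0: a=1 clk=0 f=1 e=1 d=0 c=0 b=0
  Δ1: clk:0→1
  (1Δ to stable)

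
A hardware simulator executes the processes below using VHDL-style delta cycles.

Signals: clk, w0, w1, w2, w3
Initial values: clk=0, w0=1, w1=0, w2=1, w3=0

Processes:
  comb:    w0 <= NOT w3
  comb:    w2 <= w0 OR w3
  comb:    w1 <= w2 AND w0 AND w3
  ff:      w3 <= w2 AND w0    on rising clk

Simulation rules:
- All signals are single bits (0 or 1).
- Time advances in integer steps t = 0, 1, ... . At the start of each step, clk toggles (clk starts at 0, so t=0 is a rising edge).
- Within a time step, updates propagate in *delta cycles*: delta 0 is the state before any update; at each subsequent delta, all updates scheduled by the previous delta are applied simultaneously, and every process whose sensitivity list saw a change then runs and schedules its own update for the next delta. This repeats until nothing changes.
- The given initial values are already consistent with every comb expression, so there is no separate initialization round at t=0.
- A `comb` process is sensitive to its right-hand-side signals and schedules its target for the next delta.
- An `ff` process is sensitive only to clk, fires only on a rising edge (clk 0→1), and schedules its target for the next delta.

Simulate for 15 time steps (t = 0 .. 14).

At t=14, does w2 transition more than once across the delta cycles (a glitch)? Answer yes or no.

[bits: clk,w2,w3,w1,w0]
t=0: Δ0=01001 Δ1=11001 Δ2=11101 Δ3=11110 Δ4=11100 | 4Δ
t=1: Δ0=11100 Δ1=01100 | 1Δ
t=2: Δ0=01100 Δ1=11100 Δ2=11000 Δ3=10001 Δ4=11001 | 4Δ
t=3: Δ0=11001 Δ1=01001 | 1Δ
t=4: Δ0=01001 Δ1=11001 Δ2=11101 Δ3=11110 Δ4=11100 | 4Δ
t=5: Δ0=11100 Δ1=01100 | 1Δ
t=6: Δ0=01100 Δ1=11100 Δ2=11000 Δ3=10001 Δ4=11001 | 4Δ
t=7: Δ0=11001 Δ1=01001 | 1Δ
t=8: Δ0=01001 Δ1=11001 Δ2=11101 Δ3=11110 Δ4=11100 | 4Δ
t=9: Δ0=11100 Δ1=01100 | 1Δ
t=10: Δ0=01100 Δ1=11100 Δ2=11000 Δ3=10001 Δ4=11001 | 4Δ
t=11: Δ0=11001 Δ1=01001 | 1Δ
t=12: Δ0=01001 Δ1=11001 Δ2=11101 Δ3=11110 Δ4=11100 | 4Δ
t=13: Δ0=11100 Δ1=01100 | 1Δ
t=14: Δ0=01100 Δ1=11100 Δ2=11000 Δ3=10001 Δ4=11001 | 4Δ

yes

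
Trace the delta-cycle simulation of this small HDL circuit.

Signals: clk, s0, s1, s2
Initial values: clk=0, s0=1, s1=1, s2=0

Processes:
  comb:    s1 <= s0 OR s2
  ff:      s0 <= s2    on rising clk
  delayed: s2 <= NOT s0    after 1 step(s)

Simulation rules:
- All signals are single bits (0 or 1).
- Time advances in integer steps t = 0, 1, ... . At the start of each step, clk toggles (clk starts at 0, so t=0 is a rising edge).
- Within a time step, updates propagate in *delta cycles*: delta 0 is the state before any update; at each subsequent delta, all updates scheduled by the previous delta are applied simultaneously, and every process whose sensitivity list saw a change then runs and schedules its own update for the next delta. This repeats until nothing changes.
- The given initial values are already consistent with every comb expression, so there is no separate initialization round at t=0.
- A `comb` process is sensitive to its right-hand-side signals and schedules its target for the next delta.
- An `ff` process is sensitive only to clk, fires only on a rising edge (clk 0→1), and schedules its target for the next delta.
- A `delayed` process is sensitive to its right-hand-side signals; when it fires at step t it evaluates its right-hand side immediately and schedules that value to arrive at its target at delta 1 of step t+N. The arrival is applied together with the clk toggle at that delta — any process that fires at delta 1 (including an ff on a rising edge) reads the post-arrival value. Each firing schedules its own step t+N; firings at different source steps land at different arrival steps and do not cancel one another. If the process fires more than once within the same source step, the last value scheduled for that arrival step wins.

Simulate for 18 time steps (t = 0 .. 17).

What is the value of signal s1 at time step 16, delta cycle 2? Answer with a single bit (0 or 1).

[bits: clk,s2,s0,s1]
t=0: Δ0=0011 Δ1=1011 Δ2=1001 Δ3=1000 | 3Δ
t=1: Δ0=1000 Δ1=0100 Δ2=0101 | 2Δ
t=2: Δ0=0101 Δ1=1101 Δ2=1111 | 2Δ
t=3: Δ0=1111 Δ1=0011 | 1Δ
t=4: Δ0=0011 Δ1=1011 Δ2=1001 Δ3=1000 | 3Δ
t=5: Δ0=1000 Δ1=0100 Δ2=0101 | 2Δ
t=6: Δ0=0101 Δ1=1101 Δ2=1111 | 2Δ
t=7: Δ0=1111 Δ1=0011 | 1Δ
t=8: Δ0=0011 Δ1=1011 Δ2=1001 Δ3=1000 | 3Δ
t=9: Δ0=1000 Δ1=0100 Δ2=0101 | 2Δ
t=10: Δ0=0101 Δ1=1101 Δ2=1111 | 2Δ
t=11: Δ0=1111 Δ1=0011 | 1Δ
t=12: Δ0=0011 Δ1=1011 Δ2=1001 Δ3=1000 | 3Δ
t=13: Δ0=1000 Δ1=0100 Δ2=0101 | 2Δ
t=14: Δ0=0101 Δ1=1101 Δ2=1111 | 2Δ
t=15: Δ0=1111 Δ1=0011 | 1Δ
t=16: Δ0=0011 Δ1=1011 Δ2=1001 Δ3=1000 | 3Δ
t=17: Δ0=1000 Δ1=0100 Δ2=0101 | 2Δ

1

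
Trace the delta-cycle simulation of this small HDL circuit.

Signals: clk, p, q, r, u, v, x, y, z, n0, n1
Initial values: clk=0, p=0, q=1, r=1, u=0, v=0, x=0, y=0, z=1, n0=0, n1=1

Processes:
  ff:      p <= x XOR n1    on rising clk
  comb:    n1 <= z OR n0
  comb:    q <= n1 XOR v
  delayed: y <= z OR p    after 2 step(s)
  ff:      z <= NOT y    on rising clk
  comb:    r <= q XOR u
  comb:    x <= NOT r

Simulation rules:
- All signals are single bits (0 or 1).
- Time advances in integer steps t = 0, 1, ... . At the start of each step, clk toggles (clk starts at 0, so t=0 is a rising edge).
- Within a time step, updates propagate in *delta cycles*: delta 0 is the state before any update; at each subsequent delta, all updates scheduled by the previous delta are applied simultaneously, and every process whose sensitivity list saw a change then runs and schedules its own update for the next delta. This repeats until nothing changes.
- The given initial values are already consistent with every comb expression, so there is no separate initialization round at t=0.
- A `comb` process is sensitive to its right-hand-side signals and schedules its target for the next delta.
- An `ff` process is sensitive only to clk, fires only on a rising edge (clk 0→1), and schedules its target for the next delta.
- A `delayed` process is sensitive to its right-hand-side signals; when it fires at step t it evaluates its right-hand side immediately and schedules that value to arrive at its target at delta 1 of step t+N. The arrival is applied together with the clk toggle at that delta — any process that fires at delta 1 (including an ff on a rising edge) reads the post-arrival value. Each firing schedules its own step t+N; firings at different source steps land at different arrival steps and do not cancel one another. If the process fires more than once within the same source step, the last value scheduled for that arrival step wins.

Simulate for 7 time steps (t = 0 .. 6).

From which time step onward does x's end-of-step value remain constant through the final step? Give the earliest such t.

2

t=0 Δ0: p=0 z=1 n1=1 clk=0 u=0 y=0 n0=0 q=1 v=0 x=0 r=1
  Δ1: clk:0→1
  Δ2: p:0→1
  (2Δ to stable)
t=1 Δ0: p=1 z=1 n1=1 clk=1 u=0 y=0 n0=0 q=1 v=0 x=0 r=1
  Δ1: clk:1→0
  (1Δ to stable)
t=2 Δ0: p=1 z=1 n1=1 clk=0 u=0 y=0 n0=0 q=1 v=0 x=0 r=1
  Δ1: clk:0→1, y:0→1
  Δ2: z:1→0
  Δ3: n1:1→0
  Δ4: q:1→0
  Δ5: r:1→0
  Δ6: x:0→1
  (6Δ to stable)
t=3 Δ0: p=1 z=0 n1=0 clk=1 u=0 y=1 n0=0 q=0 v=0 x=1 r=0
  Δ1: clk:1→0
  (1Δ to stable)
t=4 Δ0: p=1 z=0 n1=0 clk=0 u=0 y=1 n0=0 q=0 v=0 x=1 r=0
  Δ1: clk:0→1
  (1Δ to stable)
t=5 Δ0: p=1 z=0 n1=0 clk=1 u=0 y=1 n0=0 q=0 v=0 x=1 r=0
  Δ1: clk:1→0
  (1Δ to stable)
t=6 Δ0: p=1 z=0 n1=0 clk=0 u=0 y=1 n0=0 q=0 v=0 x=1 r=0
  Δ1: clk:0→1
  (1Δ to stable)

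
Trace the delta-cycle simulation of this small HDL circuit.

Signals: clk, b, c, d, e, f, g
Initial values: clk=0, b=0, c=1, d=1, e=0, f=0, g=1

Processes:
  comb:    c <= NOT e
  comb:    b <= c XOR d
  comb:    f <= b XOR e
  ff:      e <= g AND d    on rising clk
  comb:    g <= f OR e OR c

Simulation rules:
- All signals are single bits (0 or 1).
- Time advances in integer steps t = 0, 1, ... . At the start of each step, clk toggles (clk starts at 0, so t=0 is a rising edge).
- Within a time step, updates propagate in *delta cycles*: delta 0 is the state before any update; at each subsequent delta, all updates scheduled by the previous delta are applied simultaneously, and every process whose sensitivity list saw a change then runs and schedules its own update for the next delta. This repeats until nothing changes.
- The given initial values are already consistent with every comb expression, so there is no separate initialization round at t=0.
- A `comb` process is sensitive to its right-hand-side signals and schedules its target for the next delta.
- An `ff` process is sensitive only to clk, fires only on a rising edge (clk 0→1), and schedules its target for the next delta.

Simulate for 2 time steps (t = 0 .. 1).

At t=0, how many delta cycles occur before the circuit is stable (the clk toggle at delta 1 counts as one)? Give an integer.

5

t0.Δ0 c=1 g=1 e=0 d=1 b=0 clk=0 f=0
t0.Δ1 c=1 g=1 e=0 d=1 b=0 clk=1 f=0
t0.Δ2 c=1 g=1 e=1 d=1 b=0 clk=1 f=0
t0.Δ3 c=0 g=1 e=1 d=1 b=0 clk=1 f=1
t0.Δ4 c=0 g=1 e=1 d=1 b=1 clk=1 f=1
t0.Δ5 c=0 g=1 e=1 d=1 b=1 clk=1 f=0
t1.Δ0 c=0 g=1 e=1 d=1 b=1 clk=1 f=0
t1.Δ1 c=0 g=1 e=1 d=1 b=1 clk=0 f=0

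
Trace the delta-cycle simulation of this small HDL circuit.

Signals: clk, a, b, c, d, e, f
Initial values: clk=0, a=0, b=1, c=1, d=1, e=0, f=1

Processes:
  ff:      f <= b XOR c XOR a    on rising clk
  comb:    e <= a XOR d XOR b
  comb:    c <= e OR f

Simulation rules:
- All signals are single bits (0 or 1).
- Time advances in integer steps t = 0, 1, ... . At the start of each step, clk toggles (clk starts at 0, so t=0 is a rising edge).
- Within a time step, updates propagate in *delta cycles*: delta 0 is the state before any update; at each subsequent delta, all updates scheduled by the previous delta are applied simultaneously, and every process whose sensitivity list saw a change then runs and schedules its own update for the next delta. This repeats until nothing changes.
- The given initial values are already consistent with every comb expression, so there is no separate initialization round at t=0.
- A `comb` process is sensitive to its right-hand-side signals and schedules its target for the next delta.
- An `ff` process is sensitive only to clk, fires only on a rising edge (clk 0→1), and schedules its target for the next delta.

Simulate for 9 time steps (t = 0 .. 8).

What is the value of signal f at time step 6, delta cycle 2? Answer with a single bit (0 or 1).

[bits: clk,f,a,d,c,b,e]
t=0: Δ0=0101110 Δ1=1101110 Δ2=1001110 Δ3=1001010 | 3Δ
t=1: Δ0=1001010 Δ1=0001010 | 1Δ
t=2: Δ0=0001010 Δ1=1001010 Δ2=1101010 Δ3=1101110 | 3Δ
t=3: Δ0=1101110 Δ1=0101110 | 1Δ
t=4: Δ0=0101110 Δ1=1101110 Δ2=1001110 Δ3=1001010 | 3Δ
t=5: Δ0=1001010 Δ1=0001010 | 1Δ
t=6: Δ0=0001010 Δ1=1001010 Δ2=1101010 Δ3=1101110 | 3Δ
t=7: Δ0=1101110 Δ1=0101110 | 1Δ
t=8: Δ0=0101110 Δ1=1101110 Δ2=1001110 Δ3=1001010 | 3Δ

1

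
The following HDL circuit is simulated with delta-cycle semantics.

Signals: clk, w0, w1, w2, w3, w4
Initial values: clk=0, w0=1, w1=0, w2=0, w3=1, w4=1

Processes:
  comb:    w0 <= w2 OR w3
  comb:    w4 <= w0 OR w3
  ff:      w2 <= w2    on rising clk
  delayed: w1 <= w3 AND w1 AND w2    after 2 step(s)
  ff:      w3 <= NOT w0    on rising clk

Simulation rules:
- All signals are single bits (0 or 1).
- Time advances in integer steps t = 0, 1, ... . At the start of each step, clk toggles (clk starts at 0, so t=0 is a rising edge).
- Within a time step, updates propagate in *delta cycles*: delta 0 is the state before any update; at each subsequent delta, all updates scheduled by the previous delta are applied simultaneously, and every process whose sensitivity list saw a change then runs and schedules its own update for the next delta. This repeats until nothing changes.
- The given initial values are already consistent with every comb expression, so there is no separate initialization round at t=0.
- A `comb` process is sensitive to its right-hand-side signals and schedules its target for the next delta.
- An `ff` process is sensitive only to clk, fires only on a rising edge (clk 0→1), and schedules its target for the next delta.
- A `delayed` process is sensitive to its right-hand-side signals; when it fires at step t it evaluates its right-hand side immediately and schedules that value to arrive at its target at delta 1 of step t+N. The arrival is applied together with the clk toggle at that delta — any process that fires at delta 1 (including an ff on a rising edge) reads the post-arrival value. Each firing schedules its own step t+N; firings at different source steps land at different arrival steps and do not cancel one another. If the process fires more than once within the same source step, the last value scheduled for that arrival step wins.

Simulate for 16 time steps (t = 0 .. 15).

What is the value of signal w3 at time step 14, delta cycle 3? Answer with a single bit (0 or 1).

t=0 Δ0: w1=0 w4=1 w2=0 w3=1 clk=0 w0=1
  Δ1: clk:0→1
  Δ2: w3:1→0
  Δ3: w0:1→0
  Δ4: w4:1→0
  (4Δ to stable)
t=1 Δ0: w1=0 w4=0 w2=0 w3=0 clk=1 w0=0
  Δ1: clk:1→0
  (1Δ to stable)
t=2 Δ0: w1=0 w4=0 w2=0 w3=0 clk=0 w0=0
  Δ1: clk:0→1
  Δ2: w3:0→1
  Δ3: w4:0→1, w0:0→1
  (3Δ to stable)
t=3 Δ0: w1=0 w4=1 w2=0 w3=1 clk=1 w0=1
  Δ1: clk:1→0
  (1Δ to stable)
t=4 Δ0: w1=0 w4=1 w2=0 w3=1 clk=0 w0=1
  Δ1: clk:0→1
  Δ2: w3:1→0
  Δ3: w0:1→0
  Δ4: w4:1→0
  (4Δ to stable)
t=5 Δ0: w1=0 w4=0 w2=0 w3=0 clk=1 w0=0
  Δ1: clk:1→0
  (1Δ to stable)
t=6 Δ0: w1=0 w4=0 w2=0 w3=0 clk=0 w0=0
  Δ1: clk:0→1
  Δ2: w3:0→1
  Δ3: w4:0→1, w0:0→1
  (3Δ to stable)
t=7 Δ0: w1=0 w4=1 w2=0 w3=1 clk=1 w0=1
  Δ1: clk:1→0
  (1Δ to stable)
t=8 Δ0: w1=0 w4=1 w2=0 w3=1 clk=0 w0=1
  Δ1: clk:0→1
  Δ2: w3:1→0
  Δ3: w0:1→0
  Δ4: w4:1→0
  (4Δ to stable)
t=9 Δ0: w1=0 w4=0 w2=0 w3=0 clk=1 w0=0
  Δ1: clk:1→0
  (1Δ to stable)
t=10 Δ0: w1=0 w4=0 w2=0 w3=0 clk=0 w0=0
  Δ1: clk:0→1
  Δ2: w3:0→1
  Δ3: w4:0→1, w0:0→1
  (3Δ to stable)
t=11 Δ0: w1=0 w4=1 w2=0 w3=1 clk=1 w0=1
  Δ1: clk:1→0
  (1Δ to stable)
t=12 Δ0: w1=0 w4=1 w2=0 w3=1 clk=0 w0=1
  Δ1: clk:0→1
  Δ2: w3:1→0
  Δ3: w0:1→0
  Δ4: w4:1→0
  (4Δ to stable)
t=13 Δ0: w1=0 w4=0 w2=0 w3=0 clk=1 w0=0
  Δ1: clk:1→0
  (1Δ to stable)
t=14 Δ0: w1=0 w4=0 w2=0 w3=0 clk=0 w0=0
  Δ1: clk:0→1
  Δ2: w3:0→1
  Δ3: w4:0→1, w0:0→1
  (3Δ to stable)
t=15 Δ0: w1=0 w4=1 w2=0 w3=1 clk=1 w0=1
  Δ1: clk:1→0
  (1Δ to stable)

1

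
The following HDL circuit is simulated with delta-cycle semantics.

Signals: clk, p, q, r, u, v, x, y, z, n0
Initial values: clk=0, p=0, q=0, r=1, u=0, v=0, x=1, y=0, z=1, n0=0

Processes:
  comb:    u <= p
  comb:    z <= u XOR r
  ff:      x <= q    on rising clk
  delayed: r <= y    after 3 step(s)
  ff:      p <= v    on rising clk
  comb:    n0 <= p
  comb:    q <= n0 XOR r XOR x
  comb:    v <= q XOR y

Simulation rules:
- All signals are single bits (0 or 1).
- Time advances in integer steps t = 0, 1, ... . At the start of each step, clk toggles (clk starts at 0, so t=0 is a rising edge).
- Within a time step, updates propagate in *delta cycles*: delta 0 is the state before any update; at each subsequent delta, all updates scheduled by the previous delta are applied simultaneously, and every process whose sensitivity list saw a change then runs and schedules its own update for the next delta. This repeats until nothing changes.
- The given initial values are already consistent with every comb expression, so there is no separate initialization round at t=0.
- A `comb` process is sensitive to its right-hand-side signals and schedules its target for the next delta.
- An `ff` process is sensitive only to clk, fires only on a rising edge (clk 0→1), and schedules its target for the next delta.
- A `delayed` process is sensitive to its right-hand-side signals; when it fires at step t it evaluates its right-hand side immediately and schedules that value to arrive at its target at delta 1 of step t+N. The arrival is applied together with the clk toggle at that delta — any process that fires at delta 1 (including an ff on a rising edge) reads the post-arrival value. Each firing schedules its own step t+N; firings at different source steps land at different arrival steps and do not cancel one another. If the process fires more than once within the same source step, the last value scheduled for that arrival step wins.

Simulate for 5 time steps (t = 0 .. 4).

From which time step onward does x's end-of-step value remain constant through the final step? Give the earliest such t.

2

t=0 Δ0: u=0 q=0 y=0 r=1 p=0 v=0 x=1 z=1 clk=0 n0=0
  Δ1: clk:0→1
  Δ2: x:1→0
  Δ3: q:0→1
  Δ4: v:0→1
  (4Δ to stable)
t=1 Δ0: u=0 q=1 y=0 r=1 p=0 v=1 x=0 z=1 clk=1 n0=0
  Δ1: clk:1→0
  (1Δ to stable)
t=2 Δ0: u=0 q=1 y=0 r=1 p=0 v=1 x=0 z=1 clk=0 n0=0
  Δ1: clk:0→1
  Δ2: p:0→1, x:0→1
  Δ3: u:0→1, q:1→0, n0:0→1
  Δ4: q:0→1, v:1→0, z:1→0
  Δ5: v:0→1
  (5Δ to stable)
t=3 Δ0: u=1 q=1 y=0 r=1 p=1 v=1 x=1 z=0 clk=1 n0=1
  Δ1: clk:1→0
  (1Δ to stable)
t=4 Δ0: u=1 q=1 y=0 r=1 p=1 v=1 x=1 z=0 clk=0 n0=1
  Δ1: clk:0→1
  (1Δ to stable)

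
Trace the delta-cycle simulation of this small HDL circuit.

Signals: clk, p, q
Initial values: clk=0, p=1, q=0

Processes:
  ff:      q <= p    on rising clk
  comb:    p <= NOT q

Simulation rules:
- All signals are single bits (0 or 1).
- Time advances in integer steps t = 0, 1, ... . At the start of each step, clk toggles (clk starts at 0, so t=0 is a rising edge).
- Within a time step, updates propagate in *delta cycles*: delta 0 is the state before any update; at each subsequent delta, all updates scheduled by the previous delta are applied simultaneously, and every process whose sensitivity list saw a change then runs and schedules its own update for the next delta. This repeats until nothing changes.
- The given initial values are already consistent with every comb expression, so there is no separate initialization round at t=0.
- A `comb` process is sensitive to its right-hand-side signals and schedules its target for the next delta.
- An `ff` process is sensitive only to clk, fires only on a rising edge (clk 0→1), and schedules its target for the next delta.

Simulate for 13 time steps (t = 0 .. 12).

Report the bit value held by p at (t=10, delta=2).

t=0 Δ0: clk=0 p=1 q=0
  Δ1: clk:0→1
  Δ2: q:0→1
  Δ3: p:1→0
  (3Δ to stable)
t=1 Δ0: clk=1 p=0 q=1
  Δ1: clk:1→0
  (1Δ to stable)
t=2 Δ0: clk=0 p=0 q=1
  Δ1: clk:0→1
  Δ2: q:1→0
  Δ3: p:0→1
  (3Δ to stable)
t=3 Δ0: clk=1 p=1 q=0
  Δ1: clk:1→0
  (1Δ to stable)
t=4 Δ0: clk=0 p=1 q=0
  Δ1: clk:0→1
  Δ2: q:0→1
  Δ3: p:1→0
  (3Δ to stable)
t=5 Δ0: clk=1 p=0 q=1
  Δ1: clk:1→0
  (1Δ to stable)
t=6 Δ0: clk=0 p=0 q=1
  Δ1: clk:0→1
  Δ2: q:1→0
  Δ3: p:0→1
  (3Δ to stable)
t=7 Δ0: clk=1 p=1 q=0
  Δ1: clk:1→0
  (1Δ to stable)
t=8 Δ0: clk=0 p=1 q=0
  Δ1: clk:0→1
  Δ2: q:0→1
  Δ3: p:1→0
  (3Δ to stable)
t=9 Δ0: clk=1 p=0 q=1
  Δ1: clk:1→0
  (1Δ to stable)
t=10 Δ0: clk=0 p=0 q=1
  Δ1: clk:0→1
  Δ2: q:1→0
  Δ3: p:0→1
  (3Δ to stable)
t=11 Δ0: clk=1 p=1 q=0
  Δ1: clk:1→0
  (1Δ to stable)
t=12 Δ0: clk=0 p=1 q=0
  Δ1: clk:0→1
  Δ2: q:0→1
  Δ3: p:1→0
  (3Δ to stable)

0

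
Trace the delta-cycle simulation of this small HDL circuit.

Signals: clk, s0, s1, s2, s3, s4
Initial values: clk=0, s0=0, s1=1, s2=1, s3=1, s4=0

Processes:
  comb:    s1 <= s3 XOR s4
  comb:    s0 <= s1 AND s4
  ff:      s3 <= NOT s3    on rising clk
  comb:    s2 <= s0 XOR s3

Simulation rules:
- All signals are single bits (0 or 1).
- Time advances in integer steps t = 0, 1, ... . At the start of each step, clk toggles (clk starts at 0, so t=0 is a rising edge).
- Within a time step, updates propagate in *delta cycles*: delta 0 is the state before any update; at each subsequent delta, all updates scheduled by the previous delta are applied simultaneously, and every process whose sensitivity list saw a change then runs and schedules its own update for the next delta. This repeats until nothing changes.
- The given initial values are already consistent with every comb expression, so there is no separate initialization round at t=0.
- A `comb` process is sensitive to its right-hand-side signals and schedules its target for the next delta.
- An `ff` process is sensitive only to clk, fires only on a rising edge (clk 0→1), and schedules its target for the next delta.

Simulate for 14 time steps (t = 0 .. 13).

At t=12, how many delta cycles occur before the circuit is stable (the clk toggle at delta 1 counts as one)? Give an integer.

3

[bits: s2,s1,s4,s0,clk,s3]
t=0: Δ0=110001 Δ1=110011 Δ2=110010 Δ3=000010 | 3Δ
t=1: Δ0=000010 Δ1=000000 | 1Δ
t=2: Δ0=000000 Δ1=000010 Δ2=000011 Δ3=110011 | 3Δ
t=3: Δ0=110011 Δ1=110001 | 1Δ
t=4: Δ0=110001 Δ1=110011 Δ2=110010 Δ3=000010 | 3Δ
t=5: Δ0=000010 Δ1=000000 | 1Δ
t=6: Δ0=000000 Δ1=000010 Δ2=000011 Δ3=110011 | 3Δ
t=7: Δ0=110011 Δ1=110001 | 1Δ
t=8: Δ0=110001 Δ1=110011 Δ2=110010 Δ3=000010 | 3Δ
t=9: Δ0=000010 Δ1=000000 | 1Δ
t=10: Δ0=000000 Δ1=000010 Δ2=000011 Δ3=110011 | 3Δ
t=11: Δ0=110011 Δ1=110001 | 1Δ
t=12: Δ0=110001 Δ1=110011 Δ2=110010 Δ3=000010 | 3Δ
t=13: Δ0=000010 Δ1=000000 | 1Δ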